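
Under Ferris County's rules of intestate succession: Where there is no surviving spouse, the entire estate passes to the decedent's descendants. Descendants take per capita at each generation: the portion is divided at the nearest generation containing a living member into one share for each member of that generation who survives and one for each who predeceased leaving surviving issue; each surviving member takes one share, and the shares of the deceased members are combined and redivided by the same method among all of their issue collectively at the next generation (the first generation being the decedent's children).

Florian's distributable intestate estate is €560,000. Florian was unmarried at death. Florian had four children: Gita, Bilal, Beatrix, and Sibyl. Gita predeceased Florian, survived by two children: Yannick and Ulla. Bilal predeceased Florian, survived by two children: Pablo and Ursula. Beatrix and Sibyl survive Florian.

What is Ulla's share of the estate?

Ulla receives €70,000.

The entire €560,000 passes to the descendants.
That amount (€560,000) is divided at the children's generation into 4 shares of €140,000. Beatrix and Sibyl each take €140,000. The 2 shares of the deceased (Gita and Bilal) are combined into a pool of €280,000.
That pool (€280,000) is divided at the grandchildren's generation equally among Yannick, Ulla, Pablo, and Ursula: €70,000 each.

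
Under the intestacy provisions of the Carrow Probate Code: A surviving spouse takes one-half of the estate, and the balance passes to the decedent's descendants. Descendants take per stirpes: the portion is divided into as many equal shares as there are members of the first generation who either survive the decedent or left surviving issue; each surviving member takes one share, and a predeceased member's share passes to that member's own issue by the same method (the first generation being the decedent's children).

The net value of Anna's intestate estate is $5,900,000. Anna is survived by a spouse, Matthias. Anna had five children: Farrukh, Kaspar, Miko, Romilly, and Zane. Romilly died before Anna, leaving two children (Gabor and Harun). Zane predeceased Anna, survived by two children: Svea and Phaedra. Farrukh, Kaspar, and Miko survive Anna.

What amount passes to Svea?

Matthias takes one-half of $5,900,000 = $2,950,000. The remaining $2,950,000 passes to the descendants.
The descendants' portion ($2,950,000) is divided into 5 shares of $590,000: Farrukh, Kaspar, and Miko each take $590,000; Romilly's $590,000 share passes to Romilly's issue; Zane's $590,000 share passes to Zane's issue.
Romilly's share ($590,000) is divided into 2 shares of $295,000: Gabor and Harun each take $295,000.
Zane's share ($590,000) is divided into 2 shares of $295,000: Svea and Phaedra each take $295,000.

Svea receives $295,000.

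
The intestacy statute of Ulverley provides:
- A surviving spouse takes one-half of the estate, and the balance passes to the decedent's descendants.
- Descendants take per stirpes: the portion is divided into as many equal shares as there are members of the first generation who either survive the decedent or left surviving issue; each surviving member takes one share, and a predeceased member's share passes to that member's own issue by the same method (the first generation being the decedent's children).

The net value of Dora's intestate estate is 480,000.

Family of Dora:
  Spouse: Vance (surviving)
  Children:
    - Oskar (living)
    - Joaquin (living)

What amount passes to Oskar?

Vance takes one-half of 480,000 = 240,000. The remaining 240,000 passes to the descendants.
The descendants' portion (240,000) is divided into 2 shares of 120,000: Oskar and Joaquin each take 120,000.

Oskar receives 120,000.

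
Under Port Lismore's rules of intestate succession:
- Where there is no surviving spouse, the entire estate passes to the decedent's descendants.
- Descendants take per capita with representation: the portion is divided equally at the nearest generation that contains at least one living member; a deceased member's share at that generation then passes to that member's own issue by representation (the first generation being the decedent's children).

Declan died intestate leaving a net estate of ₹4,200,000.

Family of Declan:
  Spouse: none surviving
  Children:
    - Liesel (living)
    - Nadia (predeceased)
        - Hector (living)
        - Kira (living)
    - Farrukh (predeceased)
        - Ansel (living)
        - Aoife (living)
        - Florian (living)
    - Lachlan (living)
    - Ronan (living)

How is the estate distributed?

Liesel: ₹840,000; Hector: ₹420,000; Kira: ₹420,000; Ansel: ₹280,000; Aoife: ₹280,000; Florian: ₹280,000; Lachlan: ₹840,000; Ronan: ₹840,000

The entire ₹4,200,000 passes to the descendants.
That amount (₹4,200,000) is divided into 5 shares of ₹840,000: Liesel, Lachlan, and Ronan each take ₹840,000; Nadia's ₹840,000 share passes to Nadia's issue; Farrukh's ₹840,000 share passes to Farrukh's issue.
Nadia's share (₹840,000) is divided into 2 shares of ₹420,000: Hector and Kira each take ₹420,000.
Farrukh's share (₹840,000) is divided into 3 shares of ₹280,000: Ansel, Aoife, and Florian each take ₹280,000.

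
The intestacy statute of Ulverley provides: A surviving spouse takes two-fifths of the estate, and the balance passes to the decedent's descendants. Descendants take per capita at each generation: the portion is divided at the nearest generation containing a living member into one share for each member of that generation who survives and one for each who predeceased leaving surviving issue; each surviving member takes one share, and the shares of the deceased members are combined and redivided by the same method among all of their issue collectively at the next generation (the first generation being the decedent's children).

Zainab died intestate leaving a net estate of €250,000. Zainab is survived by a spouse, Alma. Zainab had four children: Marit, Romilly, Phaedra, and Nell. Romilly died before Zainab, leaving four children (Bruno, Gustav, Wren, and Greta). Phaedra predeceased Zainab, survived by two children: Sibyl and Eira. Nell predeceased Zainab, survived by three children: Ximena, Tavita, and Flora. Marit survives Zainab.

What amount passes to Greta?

Alma takes two-fifths of €250,000 = €100,000. The remaining €150,000 passes to the descendants.
The descendants' portion (€150,000) is divided at the children's generation into 4 shares of €37,500. Marit takes €37,500. The 3 shares of the deceased (Romilly, Phaedra, and Nell) are combined into a pool of €112,500.
That pool (€112,500) is divided at the grandchildren's generation equally among Bruno, Gustav, Wren, Greta, Sibyl, Eira, Ximena, Tavita, and Flora: €12,500 each.

Greta receives €12,500.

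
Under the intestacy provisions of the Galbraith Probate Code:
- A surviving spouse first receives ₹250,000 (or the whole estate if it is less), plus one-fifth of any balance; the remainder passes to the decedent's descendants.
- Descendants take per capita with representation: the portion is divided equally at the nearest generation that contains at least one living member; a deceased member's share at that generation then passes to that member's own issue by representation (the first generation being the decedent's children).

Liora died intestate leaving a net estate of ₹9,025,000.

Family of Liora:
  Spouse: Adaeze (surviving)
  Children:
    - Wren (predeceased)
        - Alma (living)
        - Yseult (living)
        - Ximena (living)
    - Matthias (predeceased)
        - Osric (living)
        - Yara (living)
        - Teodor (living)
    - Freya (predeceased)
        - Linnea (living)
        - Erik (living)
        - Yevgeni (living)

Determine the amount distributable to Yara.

Adaeze first takes ₹250,000, leaving a balance of ₹8,775,000. Adaeze then takes one-fifth of the balance (₹1,755,000), for a total of ₹2,005,000. The remaining ₹7,020,000 passes to the descendants.
No child survives, so the initial division is made at the grandchildren's generation.
The descendants' portion (₹7,020,000) is divided into 9 shares of ₹780,000: Alma, Yseult, Ximena, Osric, Yara, Teodor, Linnea, Erik, and Yevgeni each take ₹780,000.

Yara receives ₹780,000.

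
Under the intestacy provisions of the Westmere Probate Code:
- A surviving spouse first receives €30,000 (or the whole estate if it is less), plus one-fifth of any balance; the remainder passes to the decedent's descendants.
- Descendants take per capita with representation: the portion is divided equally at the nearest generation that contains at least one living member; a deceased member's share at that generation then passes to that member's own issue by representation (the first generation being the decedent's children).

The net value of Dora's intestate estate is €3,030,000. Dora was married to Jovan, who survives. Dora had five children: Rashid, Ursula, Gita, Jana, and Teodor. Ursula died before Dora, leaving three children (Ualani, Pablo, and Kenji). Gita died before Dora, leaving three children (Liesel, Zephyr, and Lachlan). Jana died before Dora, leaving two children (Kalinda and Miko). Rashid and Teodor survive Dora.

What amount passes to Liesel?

Liesel receives €160,000.

Jovan first takes €30,000, leaving a balance of €3,000,000. Jovan then takes one-fifth of the balance (€600,000), for a total of €630,000. The remaining €2,400,000 passes to the descendants.
The descendants' portion (€2,400,000) is divided into 5 shares of €480,000: Rashid and Teodor each take €480,000; Ursula's €480,000 share passes to Ursula's issue; Gita's €480,000 share passes to Gita's issue; Jana's €480,000 share passes to Jana's issue.
Ursula's share (€480,000) is divided into 3 shares of €160,000: Ualani, Pablo, and Kenji each take €160,000.
Gita's share (€480,000) is divided into 3 shares of €160,000: Liesel, Zephyr, and Lachlan each take €160,000.
Jana's share (€480,000) is divided into 2 shares of €240,000: Kalinda and Miko each take €240,000.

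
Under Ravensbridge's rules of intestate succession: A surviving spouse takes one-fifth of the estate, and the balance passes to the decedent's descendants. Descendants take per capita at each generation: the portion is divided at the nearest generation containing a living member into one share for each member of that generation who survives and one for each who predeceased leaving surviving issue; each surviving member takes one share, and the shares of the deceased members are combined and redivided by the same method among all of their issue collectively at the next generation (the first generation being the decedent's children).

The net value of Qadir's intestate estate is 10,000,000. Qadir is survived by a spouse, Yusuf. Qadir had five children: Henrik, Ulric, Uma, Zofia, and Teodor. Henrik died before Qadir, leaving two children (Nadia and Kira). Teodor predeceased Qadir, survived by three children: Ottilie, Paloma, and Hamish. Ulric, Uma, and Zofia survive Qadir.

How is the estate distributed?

Yusuf: 2,000,000; Nadia: 640,000; Kira: 640,000; Ulric: 1,600,000; Uma: 1,600,000; Zofia: 1,600,000; Ottilie: 640,000; Paloma: 640,000; Hamish: 640,000

Yusuf takes one-fifth of 10,000,000 = 2,000,000. The remaining 8,000,000 passes to the descendants.
The descendants' portion (8,000,000) is divided at the children's generation into 5 shares of 1,600,000. Ulric, Uma, and Zofia each take 1,600,000. The 2 shares of the deceased (Henrik and Teodor) are combined into a pool of 3,200,000.
That pool (3,200,000) is divided at the grandchildren's generation equally among Nadia, Kira, Ottilie, Paloma, and Hamish: 640,000 each.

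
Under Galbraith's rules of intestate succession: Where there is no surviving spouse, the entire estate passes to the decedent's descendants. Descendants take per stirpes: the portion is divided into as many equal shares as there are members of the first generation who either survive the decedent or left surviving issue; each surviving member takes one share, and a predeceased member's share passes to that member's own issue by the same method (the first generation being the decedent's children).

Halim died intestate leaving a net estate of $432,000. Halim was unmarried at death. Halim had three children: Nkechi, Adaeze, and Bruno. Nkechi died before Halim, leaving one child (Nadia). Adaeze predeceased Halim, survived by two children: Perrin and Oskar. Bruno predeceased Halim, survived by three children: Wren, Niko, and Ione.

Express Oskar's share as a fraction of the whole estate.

Oskar receives 1/6 of the estate.

The entire $432,000 passes to the descendants.
That amount ($432,000) is divided into 3 shares of $144,000: Nkechi's $144,000 share passes to Nkechi's issue; Adaeze's $144,000 share passes to Adaeze's issue; Bruno's $144,000 share passes to Bruno's issue.
Nkechi's share ($144,000) passes entirely to Nadia.
Adaeze's share ($144,000) is divided into 2 shares of $72,000: Perrin and Oskar each take $72,000.
Bruno's share ($144,000) is divided into 3 shares of $48,000: Wren, Niko, and Ione each take $48,000.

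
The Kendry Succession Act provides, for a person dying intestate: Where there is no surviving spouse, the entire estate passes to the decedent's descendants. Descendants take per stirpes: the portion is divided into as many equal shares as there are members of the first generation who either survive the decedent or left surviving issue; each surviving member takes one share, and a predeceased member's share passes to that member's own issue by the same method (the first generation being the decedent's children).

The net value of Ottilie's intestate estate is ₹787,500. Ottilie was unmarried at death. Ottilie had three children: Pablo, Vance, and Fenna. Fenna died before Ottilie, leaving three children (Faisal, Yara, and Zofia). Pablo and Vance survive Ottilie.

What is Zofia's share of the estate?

The entire ₹787,500 passes to the descendants.
That amount (₹787,500) is divided into 3 shares of ₹262,500: Pablo and Vance each take ₹262,500; Fenna's ₹262,500 share passes to Fenna's issue.
Fenna's share (₹262,500) is divided into 3 shares of ₹87,500: Faisal, Yara, and Zofia each take ₹87,500.

Zofia receives ₹87,500.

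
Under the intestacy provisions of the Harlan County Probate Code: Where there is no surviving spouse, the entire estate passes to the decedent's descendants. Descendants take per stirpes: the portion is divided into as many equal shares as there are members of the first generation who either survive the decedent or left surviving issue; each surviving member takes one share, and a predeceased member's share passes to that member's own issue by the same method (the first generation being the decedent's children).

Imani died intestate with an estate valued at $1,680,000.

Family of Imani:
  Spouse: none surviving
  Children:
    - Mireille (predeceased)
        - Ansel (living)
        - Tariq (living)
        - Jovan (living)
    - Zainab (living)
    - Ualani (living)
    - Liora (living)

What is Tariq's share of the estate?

The entire $1,680,000 passes to the descendants.
That amount ($1,680,000) is divided into 4 shares of $420,000: Zainab, Ualani, and Liora each take $420,000; Mireille's $420,000 share passes to Mireille's issue.
Mireille's share ($420,000) is divided into 3 shares of $140,000: Ansel, Tariq, and Jovan each take $140,000.

Tariq receives $140,000.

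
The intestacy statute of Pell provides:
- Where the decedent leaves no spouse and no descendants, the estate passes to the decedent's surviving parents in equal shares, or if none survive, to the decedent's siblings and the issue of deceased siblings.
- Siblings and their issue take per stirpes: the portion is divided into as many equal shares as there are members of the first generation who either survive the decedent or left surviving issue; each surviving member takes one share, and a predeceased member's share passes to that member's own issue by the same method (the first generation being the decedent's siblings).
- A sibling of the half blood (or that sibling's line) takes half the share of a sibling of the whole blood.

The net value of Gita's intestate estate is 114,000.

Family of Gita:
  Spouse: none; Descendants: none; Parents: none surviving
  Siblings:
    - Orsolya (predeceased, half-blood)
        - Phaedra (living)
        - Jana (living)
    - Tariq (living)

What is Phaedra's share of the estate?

Phaedra receives 19,000.

The entire 114,000 passes to the siblings and their issue.
Counting each half-blood sibling's line as half a unit, there are 3/2 units in 114,000, so one unit is 76,000. Whole-blood lines (Tariq) take 76,000 each; half-blood lines (Orsolya) take 38,000 each.
Orsolya's share (38,000) is divided into 2 shares of 19,000: Phaedra and Jana each take 19,000.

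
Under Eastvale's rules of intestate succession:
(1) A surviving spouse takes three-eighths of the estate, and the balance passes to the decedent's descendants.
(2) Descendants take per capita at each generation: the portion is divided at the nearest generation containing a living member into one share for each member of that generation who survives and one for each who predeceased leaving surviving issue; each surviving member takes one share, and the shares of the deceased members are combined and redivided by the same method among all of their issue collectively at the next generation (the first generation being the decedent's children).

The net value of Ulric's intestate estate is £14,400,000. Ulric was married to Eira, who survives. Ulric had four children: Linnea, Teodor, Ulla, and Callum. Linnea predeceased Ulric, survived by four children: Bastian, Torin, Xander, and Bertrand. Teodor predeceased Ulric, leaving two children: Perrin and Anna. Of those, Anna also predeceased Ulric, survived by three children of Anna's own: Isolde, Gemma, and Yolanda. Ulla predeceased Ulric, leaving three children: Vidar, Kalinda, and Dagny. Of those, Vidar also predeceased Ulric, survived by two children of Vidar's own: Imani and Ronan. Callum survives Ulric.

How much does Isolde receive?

Isolde receives £300,000.

Eira takes three-eighths of £14,400,000 = £5,400,000. The remaining £9,000,000 passes to the descendants.
The descendants' portion (£9,000,000) is divided at the children's generation into 4 shares of £2,250,000. Callum takes £2,250,000. The 3 shares of the deceased (Linnea, Teodor, and Ulla) are combined into a pool of £6,750,000.
That pool (£6,750,000) is divided at the grandchildren's generation into 9 shares of £750,000. Bastian, Torin, Xander, Bertrand, Perrin, Kalinda, and Dagny each take £750,000. The 2 shares of the deceased (Anna and Vidar) are combined into a pool of £1,500,000.
That pool (£1,500,000) is divided at the great-grandchildren's generation equally among Isolde, Gemma, Yolanda, Imani, and Ronan: £300,000 each.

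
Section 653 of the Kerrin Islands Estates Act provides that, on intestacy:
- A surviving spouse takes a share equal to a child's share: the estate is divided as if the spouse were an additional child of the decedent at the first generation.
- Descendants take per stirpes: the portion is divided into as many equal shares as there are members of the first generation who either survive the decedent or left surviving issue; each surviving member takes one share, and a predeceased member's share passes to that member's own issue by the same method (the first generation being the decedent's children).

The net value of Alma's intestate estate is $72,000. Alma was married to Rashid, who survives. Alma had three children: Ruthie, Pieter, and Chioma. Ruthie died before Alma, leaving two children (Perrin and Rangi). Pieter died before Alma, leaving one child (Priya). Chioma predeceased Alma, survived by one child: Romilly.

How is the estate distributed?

The spouse counts as an additional share at the children's level, so there are 4 primary shares of $18,000. Rashid takes one such share ($18,000).
The children's combined portion ($54,000) is divided into 3 shares of $18,000: Ruthie's $18,000 share passes to Ruthie's issue; Pieter's $18,000 share passes to Pieter's issue; Chioma's $18,000 share passes to Chioma's issue.
Ruthie's share ($18,000) is divided into 2 shares of $9,000: Perrin and Rangi each take $9,000.
Pieter's share ($18,000) passes entirely to Priya.
Chioma's share ($18,000) passes entirely to Romilly.

Rashid: $18,000; Perrin: $9,000; Rangi: $9,000; Priya: $18,000; Romilly: $18,000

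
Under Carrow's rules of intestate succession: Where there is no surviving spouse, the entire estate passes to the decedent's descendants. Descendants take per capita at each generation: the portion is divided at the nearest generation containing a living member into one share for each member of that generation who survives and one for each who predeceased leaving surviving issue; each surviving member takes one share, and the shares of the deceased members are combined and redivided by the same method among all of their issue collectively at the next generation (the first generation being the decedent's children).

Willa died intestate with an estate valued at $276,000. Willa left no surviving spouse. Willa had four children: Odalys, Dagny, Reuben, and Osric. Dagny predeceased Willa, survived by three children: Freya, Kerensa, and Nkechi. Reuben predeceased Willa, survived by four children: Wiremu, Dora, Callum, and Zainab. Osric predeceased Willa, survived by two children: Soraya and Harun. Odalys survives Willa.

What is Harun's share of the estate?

Harun receives $23,000.

The entire $276,000 passes to the descendants.
That amount ($276,000) is divided at the children's generation into 4 shares of $69,000. Odalys takes $69,000. The 3 shares of the deceased (Dagny, Reuben, and Osric) are combined into a pool of $207,000.
That pool ($207,000) is divided at the grandchildren's generation equally among Freya, Kerensa, Nkechi, Wiremu, Dora, Callum, Zainab, Soraya, and Harun: $23,000 each.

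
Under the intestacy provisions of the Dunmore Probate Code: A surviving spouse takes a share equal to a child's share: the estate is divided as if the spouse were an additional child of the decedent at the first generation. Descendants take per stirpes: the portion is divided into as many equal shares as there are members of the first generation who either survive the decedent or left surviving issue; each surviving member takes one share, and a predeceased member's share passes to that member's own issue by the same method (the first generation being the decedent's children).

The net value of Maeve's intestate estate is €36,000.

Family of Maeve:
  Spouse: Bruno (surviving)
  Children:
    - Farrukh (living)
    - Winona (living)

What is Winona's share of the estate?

The spouse counts as an additional share at the children's level, so there are 3 primary shares of €12,000. Bruno takes one such share (€12,000).
The children's combined portion (€24,000) is divided into 2 shares of €12,000: Farrukh and Winona each take €12,000.

Winona receives €12,000.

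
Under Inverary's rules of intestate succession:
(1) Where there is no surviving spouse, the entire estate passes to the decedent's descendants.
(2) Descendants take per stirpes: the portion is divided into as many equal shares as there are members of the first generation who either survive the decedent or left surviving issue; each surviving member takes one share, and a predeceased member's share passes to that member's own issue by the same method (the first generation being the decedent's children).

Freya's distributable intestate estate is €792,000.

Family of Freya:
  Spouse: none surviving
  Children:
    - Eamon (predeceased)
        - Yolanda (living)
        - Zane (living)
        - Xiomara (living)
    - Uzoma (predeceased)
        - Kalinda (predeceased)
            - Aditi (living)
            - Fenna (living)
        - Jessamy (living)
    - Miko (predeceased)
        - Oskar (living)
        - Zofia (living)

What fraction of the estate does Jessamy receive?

Jessamy receives 1/6 of the estate.

The entire €792,000 passes to the descendants.
That amount (€792,000) is divided into 3 shares of €264,000: Eamon's €264,000 share passes to Eamon's issue; Uzoma's €264,000 share passes to Uzoma's issue; Miko's €264,000 share passes to Miko's issue.
Eamon's share (€264,000) is divided into 3 shares of €88,000: Yolanda, Zane, and Xiomara each take €88,000.
Uzoma's share (€264,000) is divided into 2 shares of €132,000: Jessamy takes €132,000; Kalinda's €132,000 share passes to Kalinda's issue.
Kalinda's share (€132,000) is divided into 2 shares of €66,000: Aditi and Fenna each take €66,000.
Miko's share (€264,000) is divided into 2 shares of €132,000: Oskar and Zofia each take €132,000.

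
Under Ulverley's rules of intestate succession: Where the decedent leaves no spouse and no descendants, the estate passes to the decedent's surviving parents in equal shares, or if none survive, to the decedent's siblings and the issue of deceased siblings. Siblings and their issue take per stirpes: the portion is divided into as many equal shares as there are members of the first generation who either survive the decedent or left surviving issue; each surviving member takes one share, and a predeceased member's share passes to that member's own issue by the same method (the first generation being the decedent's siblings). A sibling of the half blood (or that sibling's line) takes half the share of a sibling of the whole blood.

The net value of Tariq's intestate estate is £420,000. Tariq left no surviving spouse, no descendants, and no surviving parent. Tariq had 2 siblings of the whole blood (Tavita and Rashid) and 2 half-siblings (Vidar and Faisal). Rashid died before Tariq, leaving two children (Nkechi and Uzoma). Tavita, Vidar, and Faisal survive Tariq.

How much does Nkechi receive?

The entire £420,000 passes to the siblings and their issue.
Counting each half-blood sibling's line as half a unit, there are 3 units in £420,000, so one unit is £140,000. Whole-blood lines (Tavita and Rashid) take £140,000 each; half-blood lines (Vidar and Faisal) take £70,000 each.
Rashid's share (£140,000) is divided into 2 shares of £70,000: Nkechi and Uzoma each take £70,000.

Nkechi receives £70,000.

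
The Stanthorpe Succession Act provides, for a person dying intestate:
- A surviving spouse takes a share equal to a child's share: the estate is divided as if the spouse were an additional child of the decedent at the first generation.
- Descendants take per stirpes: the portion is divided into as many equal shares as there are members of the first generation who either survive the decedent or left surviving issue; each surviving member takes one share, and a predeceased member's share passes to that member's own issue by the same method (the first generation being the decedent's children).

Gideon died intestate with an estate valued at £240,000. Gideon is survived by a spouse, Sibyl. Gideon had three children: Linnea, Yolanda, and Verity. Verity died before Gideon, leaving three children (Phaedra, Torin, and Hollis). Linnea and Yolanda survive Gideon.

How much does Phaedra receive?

The spouse counts as an additional share at the children's level, so there are 4 primary shares of £60,000. Sibyl takes one such share (£60,000).
The children's combined portion (£180,000) is divided into 3 shares of £60,000: Linnea and Yolanda each take £60,000; Verity's £60,000 share passes to Verity's issue.
Verity's share (£60,000) is divided into 3 shares of £20,000: Phaedra, Torin, and Hollis each take £20,000.

Phaedra receives £20,000.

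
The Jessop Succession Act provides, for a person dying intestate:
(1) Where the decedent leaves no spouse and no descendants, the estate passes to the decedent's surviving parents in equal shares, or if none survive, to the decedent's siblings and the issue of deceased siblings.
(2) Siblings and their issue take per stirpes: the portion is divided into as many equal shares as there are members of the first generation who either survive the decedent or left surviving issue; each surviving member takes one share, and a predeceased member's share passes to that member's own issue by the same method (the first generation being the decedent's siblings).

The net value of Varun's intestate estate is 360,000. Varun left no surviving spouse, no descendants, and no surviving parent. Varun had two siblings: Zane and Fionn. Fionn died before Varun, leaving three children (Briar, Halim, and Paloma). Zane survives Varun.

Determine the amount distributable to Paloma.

Paloma receives 60,000.

The entire 360,000 passes to the siblings and their issue.
That amount (360,000) is divided into 2 shares of 180,000: Zane takes 180,000; Fionn's 180,000 share passes to Fionn's issue.
Fionn's share (180,000) is divided into 3 shares of 60,000: Briar, Halim, and Paloma each take 60,000.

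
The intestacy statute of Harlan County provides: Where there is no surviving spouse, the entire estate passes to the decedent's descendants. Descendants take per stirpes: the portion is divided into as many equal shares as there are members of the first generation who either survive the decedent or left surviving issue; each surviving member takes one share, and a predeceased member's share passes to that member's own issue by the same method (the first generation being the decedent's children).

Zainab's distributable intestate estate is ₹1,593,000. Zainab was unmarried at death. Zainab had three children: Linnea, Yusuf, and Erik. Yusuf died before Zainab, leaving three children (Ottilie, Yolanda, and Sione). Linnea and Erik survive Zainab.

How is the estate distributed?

Linnea: ₹531,000; Ottilie: ₹177,000; Yolanda: ₹177,000; Sione: ₹177,000; Erik: ₹531,000

The entire ₹1,593,000 passes to the descendants.
That amount (₹1,593,000) is divided into 3 shares of ₹531,000: Linnea and Erik each take ₹531,000; Yusuf's ₹531,000 share passes to Yusuf's issue.
Yusuf's share (₹531,000) is divided into 3 shares of ₹177,000: Ottilie, Yolanda, and Sione each take ₹177,000.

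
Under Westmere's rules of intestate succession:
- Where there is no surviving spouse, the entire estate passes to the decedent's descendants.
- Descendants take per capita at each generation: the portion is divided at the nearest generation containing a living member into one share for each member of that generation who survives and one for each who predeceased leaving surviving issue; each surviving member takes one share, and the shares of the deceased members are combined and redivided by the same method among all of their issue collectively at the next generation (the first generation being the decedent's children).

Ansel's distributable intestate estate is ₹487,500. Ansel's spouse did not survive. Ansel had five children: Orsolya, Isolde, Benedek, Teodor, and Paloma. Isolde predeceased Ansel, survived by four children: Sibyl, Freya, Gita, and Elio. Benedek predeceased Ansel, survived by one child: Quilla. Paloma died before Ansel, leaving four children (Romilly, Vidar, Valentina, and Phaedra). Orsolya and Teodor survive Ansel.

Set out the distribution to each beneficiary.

The entire ₹487,500 passes to the descendants.
That amount (₹487,500) is divided at the children's generation into 5 shares of ₹97,500. Orsolya and Teodor each take ₹97,500. The 3 shares of the deceased (Isolde, Benedek, and Paloma) are combined into a pool of ₹292,500.
That pool (₹292,500) is divided at the grandchildren's generation equally among Sibyl, Freya, Gita, Elio, Quilla, Romilly, Vidar, Valentina, and Phaedra: ₹32,500 each.

Orsolya: ₹97,500; Sibyl: ₹32,500; Freya: ₹32,500; Gita: ₹32,500; Elio: ₹32,500; Quilla: ₹32,500; Teodor: ₹97,500; Romilly: ₹32,500; Vidar: ₹32,500; Valentina: ₹32,500; Phaedra: ₹32,500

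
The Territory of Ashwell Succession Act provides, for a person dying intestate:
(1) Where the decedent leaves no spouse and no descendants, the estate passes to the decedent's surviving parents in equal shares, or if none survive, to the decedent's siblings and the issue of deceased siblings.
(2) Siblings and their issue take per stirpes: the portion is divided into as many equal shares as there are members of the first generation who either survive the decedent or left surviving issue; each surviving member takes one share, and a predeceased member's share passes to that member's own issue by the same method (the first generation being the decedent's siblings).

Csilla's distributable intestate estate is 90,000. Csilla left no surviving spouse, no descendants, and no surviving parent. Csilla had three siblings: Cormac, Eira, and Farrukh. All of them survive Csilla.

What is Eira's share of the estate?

The entire 90,000 passes to the siblings and their issue.
That amount (90,000) is divided into 3 shares of 30,000: Cormac, Eira, and Farrukh each take 30,000.

Eira receives 30,000.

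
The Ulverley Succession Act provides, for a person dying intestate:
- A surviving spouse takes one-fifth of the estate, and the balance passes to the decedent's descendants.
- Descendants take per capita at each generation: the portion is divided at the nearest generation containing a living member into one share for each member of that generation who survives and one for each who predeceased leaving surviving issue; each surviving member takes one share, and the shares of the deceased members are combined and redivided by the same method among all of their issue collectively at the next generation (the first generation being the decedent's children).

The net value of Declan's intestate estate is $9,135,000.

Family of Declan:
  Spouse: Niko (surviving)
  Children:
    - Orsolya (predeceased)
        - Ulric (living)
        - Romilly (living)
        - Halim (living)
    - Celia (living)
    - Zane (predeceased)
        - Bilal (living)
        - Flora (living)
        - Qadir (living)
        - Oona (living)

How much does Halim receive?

Niko takes one-fifth of $9,135,000 = $1,827,000. The remaining $7,308,000 passes to the descendants.
The descendants' portion ($7,308,000) is divided at the children's generation into 3 shares of $2,436,000. Celia takes $2,436,000. The 2 shares of the deceased (Orsolya and Zane) are combined into a pool of $4,872,000.
That pool ($4,872,000) is divided at the grandchildren's generation equally among Ulric, Romilly, Halim, Bilal, Flora, Qadir, and Oona: $696,000 each.

Halim receives $696,000.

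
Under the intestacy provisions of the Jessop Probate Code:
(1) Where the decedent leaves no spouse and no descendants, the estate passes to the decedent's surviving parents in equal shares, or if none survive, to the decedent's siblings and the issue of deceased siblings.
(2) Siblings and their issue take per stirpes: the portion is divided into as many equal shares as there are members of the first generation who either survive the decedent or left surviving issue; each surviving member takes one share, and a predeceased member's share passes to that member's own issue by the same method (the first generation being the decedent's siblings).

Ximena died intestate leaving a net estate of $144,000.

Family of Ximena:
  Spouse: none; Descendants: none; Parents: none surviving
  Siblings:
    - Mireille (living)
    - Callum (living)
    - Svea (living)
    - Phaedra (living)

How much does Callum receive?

The entire $144,000 passes to the siblings and their issue.
That amount ($144,000) is divided into 4 shares of $36,000: Mireille, Callum, Svea, and Phaedra each take $36,000.

Callum receives $36,000.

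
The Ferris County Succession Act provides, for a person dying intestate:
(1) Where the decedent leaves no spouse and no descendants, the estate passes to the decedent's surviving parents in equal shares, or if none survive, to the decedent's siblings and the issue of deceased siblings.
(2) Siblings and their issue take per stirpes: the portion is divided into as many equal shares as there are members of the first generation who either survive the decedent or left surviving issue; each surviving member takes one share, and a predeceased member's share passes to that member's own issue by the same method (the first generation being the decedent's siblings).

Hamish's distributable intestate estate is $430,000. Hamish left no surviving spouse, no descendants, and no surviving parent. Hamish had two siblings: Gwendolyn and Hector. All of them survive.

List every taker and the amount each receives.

Gwendolyn: $215,000; Hector: $215,000

The entire $430,000 passes to the siblings and their issue.
That amount ($430,000) is divided into 2 shares of $215,000: Gwendolyn and Hector each take $215,000.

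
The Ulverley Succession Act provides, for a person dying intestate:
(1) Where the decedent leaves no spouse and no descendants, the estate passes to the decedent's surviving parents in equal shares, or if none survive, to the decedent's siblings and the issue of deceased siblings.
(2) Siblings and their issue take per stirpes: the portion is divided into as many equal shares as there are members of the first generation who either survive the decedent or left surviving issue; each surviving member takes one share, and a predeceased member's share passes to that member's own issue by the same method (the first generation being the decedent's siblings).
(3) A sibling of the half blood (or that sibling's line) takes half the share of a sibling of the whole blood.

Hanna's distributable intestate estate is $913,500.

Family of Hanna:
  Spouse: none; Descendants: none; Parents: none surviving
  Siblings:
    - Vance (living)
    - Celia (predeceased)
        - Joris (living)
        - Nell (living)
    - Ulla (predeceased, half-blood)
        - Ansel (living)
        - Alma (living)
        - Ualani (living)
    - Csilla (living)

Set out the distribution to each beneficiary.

Vance: $261,000; Joris: $130,500; Nell: $130,500; Ansel: $43,500; Alma: $43,500; Ualani: $43,500; Csilla: $261,000

The entire $913,500 passes to the siblings and their issue.
Counting each half-blood sibling's line as half a unit, there are 7/2 units in $913,500, so one unit is $261,000. Whole-blood lines (Vance, Celia, and Csilla) take $261,000 each; half-blood lines (Ulla) take $130,500 each.
Celia's share ($261,000) is divided into 2 shares of $130,500: Joris and Nell each take $130,500.
Ulla's share ($130,500) is divided into 3 shares of $43,500: Ansel, Alma, and Ualani each take $43,500.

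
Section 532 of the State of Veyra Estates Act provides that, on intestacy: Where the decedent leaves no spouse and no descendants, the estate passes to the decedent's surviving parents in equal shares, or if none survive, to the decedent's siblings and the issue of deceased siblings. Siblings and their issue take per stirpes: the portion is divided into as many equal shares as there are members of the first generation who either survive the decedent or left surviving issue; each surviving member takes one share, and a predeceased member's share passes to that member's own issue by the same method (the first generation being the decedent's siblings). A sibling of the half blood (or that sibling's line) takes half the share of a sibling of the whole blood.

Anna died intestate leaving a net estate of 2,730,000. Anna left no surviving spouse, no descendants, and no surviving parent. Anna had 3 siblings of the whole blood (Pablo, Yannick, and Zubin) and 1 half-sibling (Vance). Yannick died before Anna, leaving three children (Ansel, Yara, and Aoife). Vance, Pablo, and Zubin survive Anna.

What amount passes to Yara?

Yara receives 260,000.

The entire 2,730,000 passes to the siblings and their issue.
Counting each half-blood sibling's line as half a unit, there are 7/2 units in 2,730,000, so one unit is 780,000. Whole-blood lines (Pablo, Yannick, and Zubin) take 780,000 each; half-blood lines (Vance) take 390,000 each.
Yannick's share (780,000) is divided into 3 shares of 260,000: Ansel, Yara, and Aoife each take 260,000.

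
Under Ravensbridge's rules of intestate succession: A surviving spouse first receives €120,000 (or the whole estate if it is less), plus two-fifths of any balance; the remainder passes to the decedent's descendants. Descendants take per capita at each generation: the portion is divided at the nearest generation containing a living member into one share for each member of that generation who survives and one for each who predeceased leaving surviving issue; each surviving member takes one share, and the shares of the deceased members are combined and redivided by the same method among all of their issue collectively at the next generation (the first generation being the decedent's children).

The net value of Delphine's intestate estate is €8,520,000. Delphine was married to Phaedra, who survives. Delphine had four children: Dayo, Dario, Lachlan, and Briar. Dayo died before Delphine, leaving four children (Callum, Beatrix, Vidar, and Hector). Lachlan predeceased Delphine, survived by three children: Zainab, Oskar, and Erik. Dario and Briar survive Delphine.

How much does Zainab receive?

Zainab receives €360,000.

Phaedra first takes €120,000, leaving a balance of €8,400,000. Phaedra then takes two-fifths of the balance (€3,360,000), for a total of €3,480,000. The remaining €5,040,000 passes to the descendants.
The descendants' portion (€5,040,000) is divided at the children's generation into 4 shares of €1,260,000. Dario and Briar each take €1,260,000. The 2 shares of the deceased (Dayo and Lachlan) are combined into a pool of €2,520,000.
That pool (€2,520,000) is divided at the grandchildren's generation equally among Callum, Beatrix, Vidar, Hector, Zainab, Oskar, and Erik: €360,000 each.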